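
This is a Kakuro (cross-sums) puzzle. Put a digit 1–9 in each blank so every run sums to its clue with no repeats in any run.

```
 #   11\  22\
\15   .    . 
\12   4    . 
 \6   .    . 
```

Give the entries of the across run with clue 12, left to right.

4 8

Given what's placed, R1C1 must be 6 to fit the 15 across and 11 down.
R1C2 = 15 − 6 = 9 completes the 15 across.
R2C2 = 12 − 4 = 8 completes the 12 across.
R3C1 = 11 − 10 = 1 completes the 11 down.
R3C2 = 6 − 1 = 5 completes the 6 across.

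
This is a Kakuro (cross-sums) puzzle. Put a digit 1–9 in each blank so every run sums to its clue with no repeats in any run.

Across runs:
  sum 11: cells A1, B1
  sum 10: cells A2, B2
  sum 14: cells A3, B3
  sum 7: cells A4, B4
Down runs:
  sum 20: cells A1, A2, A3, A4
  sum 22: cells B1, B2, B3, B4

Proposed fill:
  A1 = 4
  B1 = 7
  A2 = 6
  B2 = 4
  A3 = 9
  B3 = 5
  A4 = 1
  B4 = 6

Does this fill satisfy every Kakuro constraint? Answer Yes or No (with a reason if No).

Yes

Across: 4+7=11; 6+4=10; 9+5=14; 1+6=7. Down: 4+6+9+1=20; 7+4+5+6=22. No digit repeats within any run.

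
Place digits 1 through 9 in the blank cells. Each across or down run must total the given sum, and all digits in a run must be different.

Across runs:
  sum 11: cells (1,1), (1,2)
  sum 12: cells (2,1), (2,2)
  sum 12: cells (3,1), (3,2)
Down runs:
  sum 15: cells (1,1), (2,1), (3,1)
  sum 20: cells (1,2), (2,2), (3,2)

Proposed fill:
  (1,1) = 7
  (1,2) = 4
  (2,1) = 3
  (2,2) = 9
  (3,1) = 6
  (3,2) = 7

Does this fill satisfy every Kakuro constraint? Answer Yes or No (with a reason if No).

No — the across run (3,1)–(3,2) sums to 13, not 12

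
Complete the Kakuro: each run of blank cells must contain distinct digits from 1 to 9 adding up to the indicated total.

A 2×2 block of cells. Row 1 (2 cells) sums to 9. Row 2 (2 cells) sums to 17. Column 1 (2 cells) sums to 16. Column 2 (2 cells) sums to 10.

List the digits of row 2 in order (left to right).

9 8

17 in 2 cells must be {8,9}; 16 in 2 cells must be {7,9}.
The 9 across and the 16 down share only 7, so (1,1) = 7.
(1,2) = 9 − 7 = 2 completes the 9 across.
(2,1) = 16 − 7 = 9 completes the 16 down.
(2,2) = 17 − 9 = 8 completes the 17 across.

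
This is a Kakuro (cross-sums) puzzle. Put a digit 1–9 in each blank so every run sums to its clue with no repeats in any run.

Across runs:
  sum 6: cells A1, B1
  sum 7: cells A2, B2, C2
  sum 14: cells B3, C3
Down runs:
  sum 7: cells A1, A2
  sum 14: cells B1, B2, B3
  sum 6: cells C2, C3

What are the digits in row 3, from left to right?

9 5

7 in 3 cells must be {1,2,4}.
The 14 across and the 6 down share only 5, so C3 = 5.
C2 = 6 − 5 = 1 completes the 6 down.
B3 = 14 − 5 = 9 completes the 14 across.
No cell is forced outright now. A2 can only be 2 or 4 (the digits allowed by both its 7 across and its 7 down). If A2 = 4: then A1 would have to be in {1,2,4,5} for the 6 across but in {3} for the 7 down — contradiction. So A2 = 2.
A1 = 7 − 2 = 5 completes the 7 down.
B1 = 6 − 5 = 1 completes the 6 across.
B2 = 7 − 3 = 4 completes the 7 across.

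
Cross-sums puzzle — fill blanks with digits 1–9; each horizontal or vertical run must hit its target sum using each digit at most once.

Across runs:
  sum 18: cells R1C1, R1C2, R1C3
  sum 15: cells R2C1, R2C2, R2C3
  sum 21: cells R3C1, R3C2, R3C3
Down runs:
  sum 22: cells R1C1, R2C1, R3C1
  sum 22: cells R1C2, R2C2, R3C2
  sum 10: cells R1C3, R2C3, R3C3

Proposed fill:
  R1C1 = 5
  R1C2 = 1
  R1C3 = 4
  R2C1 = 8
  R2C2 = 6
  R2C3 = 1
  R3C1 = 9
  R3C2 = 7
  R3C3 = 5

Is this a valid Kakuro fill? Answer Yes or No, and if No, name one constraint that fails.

No — the down run R1C2–R3C2 sums to 14, not 22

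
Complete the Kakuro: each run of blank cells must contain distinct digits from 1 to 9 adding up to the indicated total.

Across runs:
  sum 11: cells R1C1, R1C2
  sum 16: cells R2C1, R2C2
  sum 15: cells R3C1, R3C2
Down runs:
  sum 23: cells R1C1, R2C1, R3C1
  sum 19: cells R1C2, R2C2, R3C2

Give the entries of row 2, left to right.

9, 7

16 in 2 cells must be {7,9}; 23 in 3 cells must be {6,8,9}.
The 16 across and the 23 down share only 9, so R2C1 = 9.
R2C2 = 16 − 9 = 7 completes the 16 across.
Nothing is forced directly, so branch on R1C1, whose candidates are 6 or 8. If R1C1 = 6: then R1C2 would have to be in {5} for the 11 across but in {3,4,8,9} for the 19 down — contradiction. So R1C1 = 8.
R1C2 = 11 − 8 = 3 completes the 11 across.
R3C1 = 23 − 17 = 6 completes the 23 down.
R3C2 = 15 − 6 = 9 completes the 15 across.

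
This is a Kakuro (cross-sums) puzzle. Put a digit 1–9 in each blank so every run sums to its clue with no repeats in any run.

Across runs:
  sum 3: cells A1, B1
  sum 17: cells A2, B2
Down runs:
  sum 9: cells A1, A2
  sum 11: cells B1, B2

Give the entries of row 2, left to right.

8 9

3 in 2 cells must be {1,2}; 17 in 2 cells must be {8,9}.
The 3 across and the 11 down share only 2, so B1 = 2.
The 17 across and the 9 down share only 8, so A2 = 8.
B2 = 17 − 8 = 9 completes the 17 across.
A1 = 3 − 2 = 1 completes the 3 across.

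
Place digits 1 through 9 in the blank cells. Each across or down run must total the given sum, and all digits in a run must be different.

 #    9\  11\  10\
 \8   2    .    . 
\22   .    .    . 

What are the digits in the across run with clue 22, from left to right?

7 6 9

Given what's placed, R1C2 must be 5 to fit the 8 across and 11 down.
R1C3 = 8 − 7 = 1 completes the 8 across.
R2C1 = 9 − 2 = 7 completes the 9 down.
R2C2 = 11 − 5 = 6 completes the 11 down.
R2C3 = 22 − 13 = 9 completes the 22 across.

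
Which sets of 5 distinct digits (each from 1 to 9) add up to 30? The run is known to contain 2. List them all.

5 distinct digits from 1–9 sum between 15 and 35.
Keeping only sets containing 2.

{2,4,7,8,9}; {2,5,6,8,9}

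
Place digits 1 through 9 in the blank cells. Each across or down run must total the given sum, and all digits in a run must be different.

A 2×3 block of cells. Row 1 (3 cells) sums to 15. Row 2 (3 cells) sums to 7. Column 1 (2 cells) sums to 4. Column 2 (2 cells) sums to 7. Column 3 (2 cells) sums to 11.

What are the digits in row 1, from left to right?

7 in 3 cells must be {1,2,4}; 4 in 2 cells must be {1,3}.
The 7 across and the 4 down share only 1, so (2,1) = 1.
(1,1) = 4 − 1 = 3 completes the 4 down.
Nothing is forced directly, so branch on (2,2), whose candidates are 2 or 4. If (2,2) = 4: then (1,2) would have to be in {4,5,7,8} for the 15 across but in {3} for the 7 down — contradiction. So (2,2) = 2.
(1,2) = 7 − 2 = 5 completes the 7 down.
(1,3) = 15 − 8 = 7 completes the 15 across.
(2,3) = 7 − 3 = 4 completes the 7 across.

3 5 7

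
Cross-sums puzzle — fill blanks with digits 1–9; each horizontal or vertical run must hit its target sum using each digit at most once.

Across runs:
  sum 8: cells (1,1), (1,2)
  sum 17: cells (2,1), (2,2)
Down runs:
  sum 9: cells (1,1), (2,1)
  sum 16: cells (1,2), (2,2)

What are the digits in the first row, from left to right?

17 in 2 cells must be {8,9}; 16 in 2 cells must be {7,9}.
The 8 across and the 16 down share only 7, so (1,2) = 7.
The 17 across and the 9 down share only 8, so (2,1) = 8.
(2,2) = 17 − 8 = 9 completes the 17 across.
(1,1) = 8 − 7 = 1 completes the 8 across.

1 7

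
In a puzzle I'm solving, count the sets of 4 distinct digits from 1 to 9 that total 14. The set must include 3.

3

4 distinct digits from 1–9 sum between 10 and 30.
Keeping only sets containing 3.
Enumerating: {1,2,3,8}, {1,3,4,6}, {2,3,4,5}.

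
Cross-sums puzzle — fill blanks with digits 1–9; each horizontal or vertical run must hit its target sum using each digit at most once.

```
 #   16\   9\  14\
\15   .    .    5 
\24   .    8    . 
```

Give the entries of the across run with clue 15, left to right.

9 1 5

24 in 3 cells must be {7,8,9}; 16 in 2 cells must be {7,9}.
R1C2 = 9 − 8 = 1 completes the 9 down.
R2C3 = 14 − 5 = 9 completes the 14 down.
R1C1 = 15 − 6 = 9 completes the 15 across.
R2C1 = 24 − 17 = 7 completes the 24 across.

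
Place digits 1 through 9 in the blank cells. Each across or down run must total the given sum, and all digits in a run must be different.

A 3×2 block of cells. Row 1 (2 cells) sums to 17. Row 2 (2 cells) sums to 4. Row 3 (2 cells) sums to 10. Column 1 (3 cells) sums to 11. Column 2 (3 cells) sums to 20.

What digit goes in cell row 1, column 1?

8

17 in 2 cells must be {8,9}; 4 in 2 cells must be {1,3}.
The 17 across and the 11 down share only 8, so (1,1) = 8.
(1,2) = 17 − 8 = 9 completes the 17 across.
Given what's placed, (2,1) must be 1 to fit the 4 across and 11 down.
(2,2) = 4 − 1 = 3 completes the 4 across.
(3,1) = 11 − 9 = 2 completes the 11 down.
(3,2) = 10 − 2 = 8 completes the 10 across.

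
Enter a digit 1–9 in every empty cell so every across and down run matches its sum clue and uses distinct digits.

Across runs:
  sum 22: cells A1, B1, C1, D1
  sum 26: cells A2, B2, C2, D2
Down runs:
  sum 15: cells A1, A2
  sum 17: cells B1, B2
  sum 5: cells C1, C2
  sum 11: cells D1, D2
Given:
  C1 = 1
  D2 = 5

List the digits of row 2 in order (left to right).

17 in 2 cells must be {8,9}.
D1 = 11 − 5 = 6 completes the 11 down.
C2 = 5 − 1 = 4 completes the 5 down.
Given what's placed, B1 must be 8 to fit the 22 across and 17 down.
B2 = 17 − 8 = 9 completes the 17 down.
A1 = 22 − 15 = 7 completes the 22 across.
A2 = 26 − 18 = 8 completes the 26 across.

8 9 4 5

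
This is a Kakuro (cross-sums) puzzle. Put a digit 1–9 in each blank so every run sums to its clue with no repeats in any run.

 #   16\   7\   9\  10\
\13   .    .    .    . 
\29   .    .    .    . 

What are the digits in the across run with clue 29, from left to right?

29 in 4 cells must be {5,7,8,9}; 16 in 2 cells must be {7,9}.
Only 7 fits R1C1 under both its across sum 13 and down sum 16.
R2C1 = 16 − 7 = 9 completes the 16 down.
Given what's placed, R2C2 must be 5 to fit the 29 across and 7 down.
R1C2 = 7 − 5 = 2 completes the 7 down.
No cell is forced outright now. R2C3 can only be 7 or 8 (the digits allowed by both its 29 across and its 9 down). If R2C3 = 7: then R1C3 would have to be in {1,3} for the 13 across but in {2} for the 9 down — contradiction. So R2C3 = 8.
R1C3 = 9 − 8 = 1 completes the 9 down.
R1C4 = 13 − 10 = 3 completes the 13 across.
R2C4 = 29 − 22 = 7 completes the 29 across.

9, 5, 8, 7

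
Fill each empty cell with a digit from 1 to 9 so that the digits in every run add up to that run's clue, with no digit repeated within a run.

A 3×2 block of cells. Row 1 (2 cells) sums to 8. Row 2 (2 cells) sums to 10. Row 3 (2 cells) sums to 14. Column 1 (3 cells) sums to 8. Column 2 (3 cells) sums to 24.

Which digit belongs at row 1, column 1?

1

24 in 3 cells must be {7,8,9}.
The 8 across and the 24 down share only 7, so (1,2) = 7.
The 14 across and the 8 down share only 5, so (3,1) = 5.
(3,2) = 14 − 5 = 9 completes the 14 across.
(1,1) = 8 − 7 = 1 completes the 8 across.
(2,1) = 8 − 6 = 2 completes the 8 down.
(2,2) = 10 − 2 = 8 completes the 10 across.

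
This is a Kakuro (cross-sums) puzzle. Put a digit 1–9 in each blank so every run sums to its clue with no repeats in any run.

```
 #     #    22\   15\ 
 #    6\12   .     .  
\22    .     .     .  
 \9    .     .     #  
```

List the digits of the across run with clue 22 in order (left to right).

5, 9, 8

The 22 across and the 6 down share only 5, so R2C1 = 5.
R3C1 = 6 − 5 = 1 completes the 6 down.
R3C2 = 9 − 1 = 8 completes the 9 across.
R2C2 = 9: the only remaining digit allowed by both the 22 across and the 22 down.
R2C3 = 22 − 14 = 8 completes the 22 across.
R1C2 = 22 − 17 = 5 completes the 22 down.
R1C3 = 12 − 5 = 7 completes the 12 across.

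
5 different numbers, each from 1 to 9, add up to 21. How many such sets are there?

8

5 distinct digits from 1–9 sum between 15 and 35.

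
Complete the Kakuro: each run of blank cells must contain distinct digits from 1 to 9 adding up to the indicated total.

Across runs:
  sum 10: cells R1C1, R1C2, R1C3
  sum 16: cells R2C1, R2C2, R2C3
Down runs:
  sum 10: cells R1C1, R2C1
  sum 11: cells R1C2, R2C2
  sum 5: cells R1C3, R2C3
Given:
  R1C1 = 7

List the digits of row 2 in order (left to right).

3, 9, 4

Given what's placed, R1C2 must be 2 to fit the 10 across and 11 down.
R1C3 = 10 − 9 = 1 completes the 10 across.
R2C1 = 10 − 7 = 3 completes the 10 down.
R2C2 = 11 − 2 = 9 completes the 11 down.
R2C3 = 16 − 12 = 4 completes the 16 across.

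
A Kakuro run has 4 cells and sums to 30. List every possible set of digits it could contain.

{6,7,8,9}

4 distinct digits from 1–9 sum between 10 and 30.
Only one set works: {6,7,8,9}.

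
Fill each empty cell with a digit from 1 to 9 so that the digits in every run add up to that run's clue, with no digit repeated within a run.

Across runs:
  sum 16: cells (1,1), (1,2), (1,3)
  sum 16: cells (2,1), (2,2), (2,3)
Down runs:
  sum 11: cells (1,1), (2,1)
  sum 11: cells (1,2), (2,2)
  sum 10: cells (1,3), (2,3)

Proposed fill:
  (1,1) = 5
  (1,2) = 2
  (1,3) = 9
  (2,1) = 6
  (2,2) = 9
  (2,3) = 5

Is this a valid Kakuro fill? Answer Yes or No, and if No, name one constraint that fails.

No — the down run (1,3)–(2,3) sums to 14, not 10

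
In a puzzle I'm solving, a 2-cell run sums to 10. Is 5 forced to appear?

No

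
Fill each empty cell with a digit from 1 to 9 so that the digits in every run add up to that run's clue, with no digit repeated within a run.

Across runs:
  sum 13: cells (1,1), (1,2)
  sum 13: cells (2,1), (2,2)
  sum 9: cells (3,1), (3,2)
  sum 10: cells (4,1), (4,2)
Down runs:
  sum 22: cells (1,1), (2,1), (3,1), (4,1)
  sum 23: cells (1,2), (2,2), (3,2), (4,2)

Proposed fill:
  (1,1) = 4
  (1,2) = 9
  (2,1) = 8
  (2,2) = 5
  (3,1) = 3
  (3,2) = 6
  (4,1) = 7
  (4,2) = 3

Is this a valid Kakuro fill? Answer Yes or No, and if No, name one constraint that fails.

Yes

Across: 4+9=13; 8+5=13; 3+6=9; 7+3=10. Down: 4+8+3+7=22; 9+5+6+3=23. No digit repeats within any run.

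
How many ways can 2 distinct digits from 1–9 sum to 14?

2 distinct digits from 1–9 sum between 3 and 17.
Enumerating: {5,9}, {6,8}.

2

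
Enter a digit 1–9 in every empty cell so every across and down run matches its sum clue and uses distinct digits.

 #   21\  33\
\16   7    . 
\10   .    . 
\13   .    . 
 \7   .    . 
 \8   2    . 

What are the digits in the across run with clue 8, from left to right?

16 in 2 cells must be {7,9}.
R1C2 = 16 − 7 = 9 completes the 16 across.
R5C2 = 8 − 2 = 6 completes the 8 across.

2 6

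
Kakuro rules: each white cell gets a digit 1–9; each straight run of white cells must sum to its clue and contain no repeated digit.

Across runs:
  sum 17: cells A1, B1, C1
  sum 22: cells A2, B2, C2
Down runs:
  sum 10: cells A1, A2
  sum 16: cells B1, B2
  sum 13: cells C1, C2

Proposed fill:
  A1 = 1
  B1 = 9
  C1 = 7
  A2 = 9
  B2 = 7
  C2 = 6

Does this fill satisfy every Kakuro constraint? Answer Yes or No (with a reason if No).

Yes

Across: 1+9+7=17; 9+7+6=22. Down: 1+9=10; 9+7=16; 7+6=13. No digit repeats within any run.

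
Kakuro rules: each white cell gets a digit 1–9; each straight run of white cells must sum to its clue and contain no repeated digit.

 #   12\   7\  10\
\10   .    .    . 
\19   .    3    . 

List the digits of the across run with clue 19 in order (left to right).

R1C2 = 7 − 3 = 4 completes the 7 down.
Given what's placed, R1C3 must be 1 to fit the 10 across and 10 down.
R2C3 = 10 − 1 = 9 completes the 10 down.
R1C1 = 10 − 5 = 5 completes the 10 across.
R2C1 = 19 − 12 = 7 completes the 19 across.

7, 3, 9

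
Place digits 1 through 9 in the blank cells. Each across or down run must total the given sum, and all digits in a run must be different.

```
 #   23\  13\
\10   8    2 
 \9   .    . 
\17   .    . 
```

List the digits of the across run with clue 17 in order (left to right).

9 8

17 in 2 cells must be {8,9}; 23 in 3 cells must be {6,8,9}.
R2C1 = 6: the only remaining digit allowed by both the 9 across and the 23 down.
R2C2 = 9 − 6 = 3 completes the 9 across.
R3C1 = 23 − 14 = 9 completes the 23 down.
R3C2 = 17 − 9 = 8 completes the 17 across.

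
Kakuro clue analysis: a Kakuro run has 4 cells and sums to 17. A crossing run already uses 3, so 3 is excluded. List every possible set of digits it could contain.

4 distinct digits from 1–9 sum between 10 and 30.
Dropping sets that contain 3.

{1,2,5,9}; {1,2,6,8}; {1,4,5,7}; {2,4,5,6}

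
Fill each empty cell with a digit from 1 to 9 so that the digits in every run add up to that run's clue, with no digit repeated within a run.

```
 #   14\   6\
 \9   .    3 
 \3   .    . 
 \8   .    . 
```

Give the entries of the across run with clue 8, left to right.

7 1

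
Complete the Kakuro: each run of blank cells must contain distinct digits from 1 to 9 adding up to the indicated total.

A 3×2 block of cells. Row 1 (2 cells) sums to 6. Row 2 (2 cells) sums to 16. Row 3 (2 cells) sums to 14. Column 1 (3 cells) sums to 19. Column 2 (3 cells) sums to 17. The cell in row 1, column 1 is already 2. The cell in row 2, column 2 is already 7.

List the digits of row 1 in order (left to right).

2 4

16 in 2 cells must be {7,9}.
(1,2) = 6 − 2 = 4 completes the 6 across.
(2,1) = 16 − 7 = 9 completes the 16 across.
(3,1) = 19 − 11 = 8 completes the 19 down.
(3,2) = 14 − 8 = 6 completes the 14 across.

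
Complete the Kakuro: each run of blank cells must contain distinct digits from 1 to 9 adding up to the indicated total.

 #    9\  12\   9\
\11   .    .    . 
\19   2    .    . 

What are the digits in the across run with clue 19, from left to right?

2 9 8

R1C1 = 9 − 2 = 7 completes the 9 down.
R1C2 = 3: the only remaining digit allowed by both the 11 across and the 12 down.
R1C3 = 11 − 10 = 1 completes the 11 across.
R2C2 = 12 − 3 = 9 completes the 12 down.
R2C3 = 19 − 11 = 8 completes the 19 across.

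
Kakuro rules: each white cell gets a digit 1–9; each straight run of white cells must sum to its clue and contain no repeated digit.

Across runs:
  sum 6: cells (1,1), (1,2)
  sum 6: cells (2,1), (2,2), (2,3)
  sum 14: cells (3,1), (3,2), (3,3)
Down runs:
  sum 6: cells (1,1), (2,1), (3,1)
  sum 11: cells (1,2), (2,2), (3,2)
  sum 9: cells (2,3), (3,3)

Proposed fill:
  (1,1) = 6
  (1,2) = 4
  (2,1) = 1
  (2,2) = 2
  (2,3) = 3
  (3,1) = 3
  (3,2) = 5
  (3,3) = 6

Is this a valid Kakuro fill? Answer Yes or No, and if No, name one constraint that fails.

No — the across run (1,1)–(1,2) sums to 10, not 6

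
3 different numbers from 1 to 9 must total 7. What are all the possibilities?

3 distinct digits from 1–9 sum between 6 and 24.
Only one set works: {1,2,4}.

{1,2,4}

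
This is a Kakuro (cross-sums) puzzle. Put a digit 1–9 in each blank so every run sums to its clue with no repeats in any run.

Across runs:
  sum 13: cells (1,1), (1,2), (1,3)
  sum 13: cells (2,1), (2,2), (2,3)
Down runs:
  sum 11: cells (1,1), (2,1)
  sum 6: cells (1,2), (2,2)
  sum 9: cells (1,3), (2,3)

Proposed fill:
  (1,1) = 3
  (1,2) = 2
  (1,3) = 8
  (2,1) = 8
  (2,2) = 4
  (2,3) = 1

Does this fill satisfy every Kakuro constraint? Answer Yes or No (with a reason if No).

Across: 3+2+8=13; 8+4+1=13. Down: 3+8=11; 2+4=6; 8+1=9. No digit repeats within any run.

Yes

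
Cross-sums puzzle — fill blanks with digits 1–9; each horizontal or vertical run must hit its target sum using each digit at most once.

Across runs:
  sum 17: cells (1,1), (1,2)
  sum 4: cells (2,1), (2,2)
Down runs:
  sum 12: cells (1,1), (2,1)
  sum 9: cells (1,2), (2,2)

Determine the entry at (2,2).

17 in 2 cells must be {8,9}; 4 in 2 cells must be {1,3}.
The 17 across and the 9 down share only 8, so (1,2) = 8.
The 4 across and the 12 down share only 3, so (2,1) = 3.
(2,2) = 4 − 3 = 1 completes the 4 across.
(1,1) = 17 − 8 = 9 completes the 17 across.

1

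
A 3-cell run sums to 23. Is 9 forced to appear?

The only way to make 23 from 3 distinct digits is {6,8,9}, which contains 9.

Yes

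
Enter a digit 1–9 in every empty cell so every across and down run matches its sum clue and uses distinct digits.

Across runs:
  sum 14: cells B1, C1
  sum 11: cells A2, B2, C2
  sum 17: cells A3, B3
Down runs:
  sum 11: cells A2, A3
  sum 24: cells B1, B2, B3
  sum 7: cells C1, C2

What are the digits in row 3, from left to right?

8, 9

17 in 2 cells must be {8,9}; 24 in 3 cells must be {7,8,9}.
Nothing is forced directly, so branch on B1, whose candidates are 8 or 9. If B1 = 9: that forces C1 = 5, C2 = 2, B3 = 8, after which B2 would have to be in {1,3,4,5,6,8} for the 11 across but in {7} for the 24 down — contradiction. So B1 = 8.
C1 = 14 − 8 = 6 completes the 14 across.
B2 = 7: the only remaining digit allowed by both the 11 across and the 24 down.
C2 = 7 − 6 = 1 completes the 7 down.
B3 = 24 − 15 = 9 completes the 24 down.
A2 = 11 − 8 = 3 completes the 11 across.
A3 = 17 − 9 = 8 completes the 17 across.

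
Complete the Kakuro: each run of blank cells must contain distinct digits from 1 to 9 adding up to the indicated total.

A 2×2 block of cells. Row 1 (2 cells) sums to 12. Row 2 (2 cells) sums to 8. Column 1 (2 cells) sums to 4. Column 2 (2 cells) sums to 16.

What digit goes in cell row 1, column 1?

3

4 in 2 cells must be {1,3}; 16 in 2 cells must be {7,9}.
The 12 across and the 4 down share only 3, so (1,1) = 3.
(1,2) = 12 − 3 = 9 completes the 12 across.
(2,1) = 4 − 3 = 1 completes the 4 down.
(2,2) = 8 − 1 = 7 completes the 8 across.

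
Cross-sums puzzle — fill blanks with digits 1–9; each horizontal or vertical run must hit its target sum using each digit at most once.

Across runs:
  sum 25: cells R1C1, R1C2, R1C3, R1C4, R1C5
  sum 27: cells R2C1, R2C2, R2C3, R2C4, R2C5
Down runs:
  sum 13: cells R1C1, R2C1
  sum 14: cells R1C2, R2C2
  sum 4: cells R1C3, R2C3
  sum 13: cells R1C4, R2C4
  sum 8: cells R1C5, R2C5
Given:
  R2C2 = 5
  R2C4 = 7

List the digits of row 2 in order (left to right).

8 5 1 7 6

4 in 2 cells must be {1,3}.
R1C2 = 14 − 5 = 9 completes the 14 down.
R1C4 = 13 − 7 = 6 completes the 13 down.
No cell is forced outright now. R1C3 can only be 1 or 3 (the digits allowed by both its 25 across and its 4 down). If R1C3 = 1: that forces R2C3 = 3, after which R2C5 would have to be in {4,8} for the 27 across but in {1,2,3,5,6,7} for the 8 down — contradiction. So R1C3 = 3.
Given what's placed, R1C1 must be 5 to fit the 25 across and 13 down.
R1C5 = 25 − 23 = 2 completes the 25 across.
R2C1 = 13 − 5 = 8 completes the 13 down.
R2C3 = 4 − 3 = 1 completes the 4 down.
R2C5 = 27 − 21 = 6 completes the 27 across.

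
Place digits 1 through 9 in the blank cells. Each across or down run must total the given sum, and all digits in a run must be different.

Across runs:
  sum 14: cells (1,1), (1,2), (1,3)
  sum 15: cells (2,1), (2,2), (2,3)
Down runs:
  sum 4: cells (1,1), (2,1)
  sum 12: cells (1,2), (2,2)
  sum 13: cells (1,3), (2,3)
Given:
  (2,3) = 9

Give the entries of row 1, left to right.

4 in 2 cells must be {1,3}.
(1,3) = 13 − 9 = 4 completes the 13 down.
(2,1) = 1: the only remaining digit allowed by both the 15 across and the 4 down.
(2,2) = 15 − 10 = 5 completes the 15 across.
(1,1) = 4 − 1 = 3 completes the 4 down.
(1,2) = 14 − 7 = 7 completes the 14 across.

3 7 4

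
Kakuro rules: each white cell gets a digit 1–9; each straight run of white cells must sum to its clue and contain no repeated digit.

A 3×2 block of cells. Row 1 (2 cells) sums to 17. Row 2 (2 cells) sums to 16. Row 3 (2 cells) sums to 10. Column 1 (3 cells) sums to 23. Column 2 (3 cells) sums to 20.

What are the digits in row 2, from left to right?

17 in 2 cells must be {8,9}; 16 in 2 cells must be {7,9}; 23 in 3 cells must be {6,8,9}.
The 16 across and the 23 down share only 9, so (2,1) = 9.
(2,2) = 16 − 9 = 7 completes the 16 across.
Given what's placed, (1,1) must be 8 to fit the 17 across and 23 down.
(1,2) = 17 − 8 = 9 completes the 17 across.
(3,1) = 23 − 17 = 6 completes the 23 down.
(3,2) = 10 − 6 = 4 completes the 10 across.

9 7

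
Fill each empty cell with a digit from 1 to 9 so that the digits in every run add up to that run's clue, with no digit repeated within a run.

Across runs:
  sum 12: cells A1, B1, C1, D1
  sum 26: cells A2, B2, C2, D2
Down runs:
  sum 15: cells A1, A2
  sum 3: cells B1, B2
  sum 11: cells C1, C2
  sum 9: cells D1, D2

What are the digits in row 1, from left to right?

3 in 2 cells must be {1,2}.
Only 6 fits A1 under both its across sum 12 and down sum 15.
A2 = 15 − 6 = 9 completes the 15 down.
Given what's placed, B2 must be 2 to fit the 26 across and 3 down.
B1 = 3 − 2 = 1 completes the 3 down.
No cell is forced outright now. C2 can only be 7 or 8 (the digits allowed by both its 26 across and its 11 down). If C2 = 7: then C1 would have to be in {2,3} for the 12 across but in {4} for the 11 down — contradiction. So C2 = 8.
C1 = 11 − 8 = 3 completes the 11 down.
D1 = 12 − 10 = 2 completes the 12 across.

6, 1, 3, 2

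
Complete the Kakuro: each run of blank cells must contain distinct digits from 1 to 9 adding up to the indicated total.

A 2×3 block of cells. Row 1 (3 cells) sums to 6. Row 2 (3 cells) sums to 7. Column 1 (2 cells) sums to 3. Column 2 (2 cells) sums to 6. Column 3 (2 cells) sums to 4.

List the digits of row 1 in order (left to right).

1 2 3

6 in 3 cells must be {1,2,3}; 7 in 3 cells must be {1,2,4}; 3 in 2 cells must be {1,2}.
The 7 across and the 4 down share only 1, so (2,3) = 1.
(1,3) = 4 − 1 = 3 completes the 4 down.
Given what's placed, (2,1) must be 2 to fit the 7 across and 3 down.
(2,2) = 7 − 3 = 4 completes the 7 across.
(1,1) = 3 − 2 = 1 completes the 3 down.
(1,2) = 6 − 4 = 2 completes the 6 across.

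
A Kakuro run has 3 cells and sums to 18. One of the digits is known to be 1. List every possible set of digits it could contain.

{1,8,9}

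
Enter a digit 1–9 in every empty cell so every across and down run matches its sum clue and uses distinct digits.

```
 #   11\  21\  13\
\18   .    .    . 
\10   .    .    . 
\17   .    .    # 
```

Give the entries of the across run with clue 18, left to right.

2 7 9

17 in 2 cells must be {8,9}.
Only 8 fits R3C1 under both its across sum 17 and down sum 11.
R3C2 = 17 − 8 = 9 completes the 17 across.
Nothing is forced directly, so branch on R1C1, whose candidates are 1 or 2. If R1C1 = 1: that forces R1C2 = 8, R1C3 = 9, R2C1 = 2, after which R2C2 would have to be in {1,3,5,7} for the 10 across but in {4} for the 21 down — contradiction. So R1C1 = 2.
R1C2 = 7: the only remaining digit allowed by both the 18 across and the 21 down.
R1C3 = 18 − 9 = 9 completes the 18 across.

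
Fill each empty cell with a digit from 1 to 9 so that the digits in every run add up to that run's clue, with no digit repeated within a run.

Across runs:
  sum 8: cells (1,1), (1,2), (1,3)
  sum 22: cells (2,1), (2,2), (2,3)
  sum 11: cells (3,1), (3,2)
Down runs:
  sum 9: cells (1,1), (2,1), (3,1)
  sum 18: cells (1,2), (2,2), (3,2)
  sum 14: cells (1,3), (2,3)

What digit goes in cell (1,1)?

Only 5 fits (1,3) under both its across sum 8 and down sum 14.
(2,3) = 14 − 5 = 9 completes the 14 down.
Nothing is forced directly, so branch on (1,1), whose candidates are 1 or 2. If (1,1) = 2: that forces (1,2) = 1, (2,1) = 6, after which (2,2) would have to be in {7} for the 22 across but in {8,9} for the 18 down — contradiction. So (1,1) = 1.
(1,2) = 8 − 6 = 2 completes the 8 across.
(2,2) = 7: the only remaining digit allowed by both the 22 across and the 18 down.
(3,2) = 18 − 9 = 9 completes the 18 down.
(2,1) = 22 − 16 = 6 completes the 22 across.
(3,1) = 11 − 9 = 2 completes the 11 across.

1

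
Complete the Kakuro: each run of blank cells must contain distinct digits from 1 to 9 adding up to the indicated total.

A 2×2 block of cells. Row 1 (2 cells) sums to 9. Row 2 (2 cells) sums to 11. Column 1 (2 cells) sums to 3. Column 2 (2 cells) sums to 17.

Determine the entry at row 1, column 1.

1

3 in 2 cells must be {1,2}; 17 in 2 cells must be {8,9}.
The 9 across and the 17 down share only 8, so (1,2) = 8.
The 11 across and the 3 down share only 2, so (2,1) = 2.
(2,2) = 11 − 2 = 9 completes the 11 across.
(1,1) = 9 − 8 = 1 completes the 9 across.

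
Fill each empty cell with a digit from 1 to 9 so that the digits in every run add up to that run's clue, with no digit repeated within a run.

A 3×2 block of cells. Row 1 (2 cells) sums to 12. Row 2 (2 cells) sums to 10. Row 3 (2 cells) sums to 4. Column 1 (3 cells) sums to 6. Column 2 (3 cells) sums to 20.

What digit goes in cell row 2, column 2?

4 in 2 cells must be {1,3}; 6 in 3 cells must be {1,2,3}.
The 12 across and the 6 down share only 3, so (1,1) = 3.
(1,2) = 12 − 3 = 9 completes the 12 across.
Given what's placed, (3,1) must be 1 to fit the 4 across and 6 down.
(3,2) = 4 − 1 = 3 completes the 4 across.
(2,1) = 6 − 4 = 2 completes the 6 down.
(2,2) = 10 − 2 = 8 completes the 10 across.

8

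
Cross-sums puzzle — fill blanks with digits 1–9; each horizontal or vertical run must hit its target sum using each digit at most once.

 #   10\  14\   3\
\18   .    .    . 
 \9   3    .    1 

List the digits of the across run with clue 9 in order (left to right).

3, 5, 1

3 in 2 cells must be {1,2}.
R1C1 = 10 − 3 = 7 completes the 10 down.
R1C3 = 3 − 1 = 2 completes the 3 down.
R2C2 = 9 − 4 = 5 completes the 9 across.
R1C2 = 18 − 9 = 9 completes the 18 across.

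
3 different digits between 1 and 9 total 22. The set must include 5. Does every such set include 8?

Yes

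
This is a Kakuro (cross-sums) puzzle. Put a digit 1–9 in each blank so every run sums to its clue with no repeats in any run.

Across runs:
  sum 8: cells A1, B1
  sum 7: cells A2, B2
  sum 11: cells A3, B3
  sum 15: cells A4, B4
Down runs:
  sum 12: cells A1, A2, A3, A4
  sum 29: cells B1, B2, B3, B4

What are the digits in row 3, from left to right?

29 in 4 cells must be {5,7,8,9}.
Only 5 fits B2 under both its across sum 7 and down sum 29.
The 15 across and the 12 down share only 6, so A4 = 6.
B4 = 15 − 6 = 9 completes the 15 across.
B1 = 7: the only remaining digit allowed by both the 8 across and the 29 down.
A2 = 7 − 5 = 2 completes the 7 across.
Given what's placed, A3 must be 3 to fit the 11 across and 12 down.
B3 = 11 − 3 = 8 completes the 11 across.

3 8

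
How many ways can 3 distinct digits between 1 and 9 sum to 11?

3 distinct digits from 1–9 sum between 6 and 24.
Enumerating: {1,2,8}, {1,3,7}, {1,4,6}, {2,3,6}, {2,4,5}.

5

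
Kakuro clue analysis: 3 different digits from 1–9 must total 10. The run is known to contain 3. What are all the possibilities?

{1,3,6}; {2,3,5}

3 distinct digits from 1–9 sum between 6 and 24.
Keeping only sets containing 3.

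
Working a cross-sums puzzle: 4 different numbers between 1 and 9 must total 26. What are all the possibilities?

{2,7,8,9}; {3,6,8,9}; {4,5,8,9}; {4,6,7,9}; {5,6,7,8}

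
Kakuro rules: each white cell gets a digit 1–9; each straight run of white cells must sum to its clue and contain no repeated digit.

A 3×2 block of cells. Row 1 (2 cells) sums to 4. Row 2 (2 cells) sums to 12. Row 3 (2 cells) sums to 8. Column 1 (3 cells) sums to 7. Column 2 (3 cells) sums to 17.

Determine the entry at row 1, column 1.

4 in 2 cells must be {1,3}; 7 in 3 cells must be {1,2,4}.
The 4 across and the 7 down share only 1, so (1,1) = 1.
(1,2) = 4 − 1 = 3 completes the 4 across.
Given what's placed, (2,1) must be 4 to fit the 12 across and 7 down.
(2,2) = 12 − 4 = 8 completes the 12 across.
(3,1) = 7 − 5 = 2 completes the 7 down.
(3,2) = 8 − 2 = 6 completes the 8 across.

1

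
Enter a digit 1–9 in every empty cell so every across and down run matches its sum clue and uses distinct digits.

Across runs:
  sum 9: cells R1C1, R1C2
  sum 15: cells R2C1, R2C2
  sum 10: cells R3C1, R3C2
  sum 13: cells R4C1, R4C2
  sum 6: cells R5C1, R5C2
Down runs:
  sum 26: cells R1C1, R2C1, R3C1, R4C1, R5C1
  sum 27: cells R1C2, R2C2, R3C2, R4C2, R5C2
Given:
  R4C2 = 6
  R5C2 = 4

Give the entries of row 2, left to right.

6 9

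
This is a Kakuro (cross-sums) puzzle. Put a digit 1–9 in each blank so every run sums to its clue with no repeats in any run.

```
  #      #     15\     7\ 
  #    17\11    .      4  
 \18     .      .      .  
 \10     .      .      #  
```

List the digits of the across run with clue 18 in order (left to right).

17 in 2 cells must be {8,9}.
R1C2 = 11 − 4 = 7 completes the 11 across.
R2C3 = 7 − 4 = 3 completes the 7 down.
Given what's placed, R2C2 must be 6 to fit the 18 across and 15 down.
R3C2 = 15 − 13 = 2 completes the 15 down.
R2C1 = 18 − 9 = 9 completes the 18 across.
R3C1 = 10 − 2 = 8 completes the 10 across.

9 6 3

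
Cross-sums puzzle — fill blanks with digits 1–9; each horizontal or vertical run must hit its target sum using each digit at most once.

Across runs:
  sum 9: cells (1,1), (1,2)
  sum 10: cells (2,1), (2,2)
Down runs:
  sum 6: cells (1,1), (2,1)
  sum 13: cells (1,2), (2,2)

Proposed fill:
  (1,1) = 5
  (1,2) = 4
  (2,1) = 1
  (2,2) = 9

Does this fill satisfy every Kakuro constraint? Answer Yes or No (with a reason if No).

Across: 5+4=9; 1+9=10. Down: 5+1=6; 4+9=13. No digit repeats within any run.

Yes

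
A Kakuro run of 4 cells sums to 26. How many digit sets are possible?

4 distinct digits from 1–9 sum between 10 and 30.
Enumerating: {2,7,8,9}, {3,6,8,9}, {4,5,8,9}, {4,6,7,9}, {5,6,7,8}.

5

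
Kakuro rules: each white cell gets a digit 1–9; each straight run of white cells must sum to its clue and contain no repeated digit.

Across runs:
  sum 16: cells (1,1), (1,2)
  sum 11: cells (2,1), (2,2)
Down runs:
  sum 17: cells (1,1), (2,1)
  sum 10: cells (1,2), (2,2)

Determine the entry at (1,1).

16 in 2 cells must be {7,9}; 17 in 2 cells must be {8,9}.
The 16 across and the 17 down share only 9, so (1,1) = 9.
(1,2) = 16 − 9 = 7 completes the 16 across.
(2,1) = 17 − 9 = 8 completes the 17 down.
(2,2) = 11 − 8 = 3 completes the 11 across.

9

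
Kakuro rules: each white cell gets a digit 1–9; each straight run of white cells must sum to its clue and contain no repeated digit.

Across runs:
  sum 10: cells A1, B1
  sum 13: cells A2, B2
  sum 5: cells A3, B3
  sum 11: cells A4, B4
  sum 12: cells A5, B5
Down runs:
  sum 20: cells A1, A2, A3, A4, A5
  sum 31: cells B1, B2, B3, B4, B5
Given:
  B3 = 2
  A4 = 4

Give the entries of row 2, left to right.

A3 = 5 − 2 = 3 completes the 5 across.
B4 = 11 − 4 = 7 completes the 11 across.
No cell is forced outright now. A5 can only be 5 or 7 (the digits allowed by both its 12 across and its 20 down). If A5 = 5: then B5 would have to be in {7} for the 12 across but in {5,8,9} for the 31 down — contradiction. So A5 = 7.
Given what's placed, A1 must be 1 to fit the 10 across and 20 down.
B1 = 10 − 1 = 9 completes the 10 across.
A2 = 20 − 15 = 5 completes the 20 down.
B2 = 13 − 5 = 8 completes the 13 across.
B5 = 12 − 7 = 5 completes the 12 across.

5, 8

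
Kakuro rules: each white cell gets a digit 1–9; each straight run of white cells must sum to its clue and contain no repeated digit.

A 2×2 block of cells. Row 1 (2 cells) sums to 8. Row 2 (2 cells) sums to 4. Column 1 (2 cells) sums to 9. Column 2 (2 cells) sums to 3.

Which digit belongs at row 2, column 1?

4 in 2 cells must be {1,3}; 3 in 2 cells must be {1,2}.
The 4 across and the 3 down share only 1, so (2,2) = 1.
(1,2) = 3 − 1 = 2 completes the 3 down.
(2,1) = 4 − 1 = 3 completes the 4 across.
(1,1) = 8 − 2 = 6 completes the 8 across.

3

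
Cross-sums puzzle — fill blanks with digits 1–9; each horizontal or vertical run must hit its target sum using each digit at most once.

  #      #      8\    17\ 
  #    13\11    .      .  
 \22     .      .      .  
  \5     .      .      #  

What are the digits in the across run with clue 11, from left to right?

2 9

17 in 2 cells must be {8,9}.
The 22 across and the 8 down share only 5, so R2C2 = 5.
Intersecting the 5 across with the 13 down forces R3C1 = 4.
R3C2 = 5 − 4 = 1 completes the 5 across.
R1C2 = 8 − 6 = 2 completes the 8 down.
R1C3 = 11 − 2 = 9 completes the 11 across.
R2C1 = 13 − 4 = 9 completes the 13 down.
R2C3 = 22 − 14 = 8 completes the 22 across.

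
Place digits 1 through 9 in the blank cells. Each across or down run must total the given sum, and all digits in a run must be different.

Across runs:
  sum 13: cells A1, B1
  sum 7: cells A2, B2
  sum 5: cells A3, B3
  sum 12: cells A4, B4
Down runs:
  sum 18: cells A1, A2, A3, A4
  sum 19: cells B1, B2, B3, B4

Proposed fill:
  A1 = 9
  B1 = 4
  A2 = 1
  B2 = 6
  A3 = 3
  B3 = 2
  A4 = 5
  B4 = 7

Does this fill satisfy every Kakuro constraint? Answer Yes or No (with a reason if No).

Across: 9+4=13; 1+6=7; 3+2=5; 5+7=12. Down: 9+1+3+5=18; 4+6+2+7=19. No digit repeats within any run.

Yes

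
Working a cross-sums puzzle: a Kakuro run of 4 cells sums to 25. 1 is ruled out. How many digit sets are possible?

4 distinct digits from 1–9 sum between 10 and 30.
Dropping sets that contain 1.
Enumerating: {2,6,8,9}, {3,5,8,9}, {3,6,7,9}, {4,5,7,9}, {4,6,7,8}.

5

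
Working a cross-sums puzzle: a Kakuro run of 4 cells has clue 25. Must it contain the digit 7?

No

Counterexample: {2,6,8,9} sums to 25 without using 7.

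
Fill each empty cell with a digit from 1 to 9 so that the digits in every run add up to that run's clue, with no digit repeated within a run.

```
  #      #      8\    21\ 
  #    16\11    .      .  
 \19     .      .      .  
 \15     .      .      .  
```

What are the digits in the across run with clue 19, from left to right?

7 3 9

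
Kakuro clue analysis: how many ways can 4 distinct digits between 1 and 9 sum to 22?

11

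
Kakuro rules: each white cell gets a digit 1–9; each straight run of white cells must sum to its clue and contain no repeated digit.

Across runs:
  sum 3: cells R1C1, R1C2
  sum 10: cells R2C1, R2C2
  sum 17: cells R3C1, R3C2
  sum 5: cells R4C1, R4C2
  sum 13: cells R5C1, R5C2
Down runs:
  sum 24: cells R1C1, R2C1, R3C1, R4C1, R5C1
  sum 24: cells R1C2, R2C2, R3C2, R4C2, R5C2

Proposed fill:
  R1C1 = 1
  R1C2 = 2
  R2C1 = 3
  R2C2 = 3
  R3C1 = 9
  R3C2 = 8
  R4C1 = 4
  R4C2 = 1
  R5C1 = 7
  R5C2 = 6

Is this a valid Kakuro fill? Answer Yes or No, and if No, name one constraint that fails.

No — the across run R2C1–R2C2 sums to 6, not 10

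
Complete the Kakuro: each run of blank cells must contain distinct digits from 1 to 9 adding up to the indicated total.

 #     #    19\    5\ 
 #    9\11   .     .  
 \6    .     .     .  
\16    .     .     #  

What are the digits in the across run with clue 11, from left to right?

7 4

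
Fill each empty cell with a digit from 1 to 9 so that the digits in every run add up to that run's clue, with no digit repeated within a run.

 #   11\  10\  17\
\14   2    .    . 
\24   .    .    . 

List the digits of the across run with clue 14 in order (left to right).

2 3 9

24 in 3 cells must be {7,8,9}; 17 in 2 cells must be {8,9}.
R2C1 = 11 − 2 = 9 completes the 11 down.
Given what's placed, R2C3 must be 8 to fit the 24 across and 17 down.
R1C3 = 17 − 8 = 9 completes the 17 down.
R2C2 = 24 − 17 = 7 completes the 24 across.
R1C2 = 14 − 11 = 3 completes the 14 across.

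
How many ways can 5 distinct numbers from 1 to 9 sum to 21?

5 distinct digits from 1–9 sum between 15 and 35.

8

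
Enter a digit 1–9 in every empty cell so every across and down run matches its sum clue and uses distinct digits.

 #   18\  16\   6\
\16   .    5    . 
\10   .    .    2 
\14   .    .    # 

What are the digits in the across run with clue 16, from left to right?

R1C3 = 6 − 2 = 4 completes the 6 down.
R1C1 = 16 − 9 = 7 completes the 16 across.
No cell is forced outright now. R2C1 can only be 3 or 5 (the digits allowed by both its 10 across and its 18 down). If R2C1 = 3: then R2C2 would have to be in {5} for the 10 across but in {2,3,4,7,8,9} for the 16 down — contradiction. So R2C1 = 5.
R2C2 = 10 − 7 = 3 completes the 10 across.
R3C1 = 18 − 12 = 6 completes the 18 down.
R3C2 = 14 − 6 = 8 completes the 14 across.

7 5 4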